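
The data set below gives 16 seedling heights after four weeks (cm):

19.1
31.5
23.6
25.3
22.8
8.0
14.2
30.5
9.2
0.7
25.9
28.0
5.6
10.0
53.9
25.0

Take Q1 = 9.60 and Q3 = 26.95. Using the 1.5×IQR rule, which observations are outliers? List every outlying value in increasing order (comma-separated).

IQR = Q3 − Q1 = 26.95 − 9.60 = 17.35.
Lower fence = Q1 − 1.5·IQR = 9.60 − 26.025 = -16.425.
Upper fence = Q3 + 1.5·IQR = 26.95 + 26.025 = 52.975.
53.9 > 52.975 → outlier.
All remaining values lie within [-16.425, 52.975].

53.9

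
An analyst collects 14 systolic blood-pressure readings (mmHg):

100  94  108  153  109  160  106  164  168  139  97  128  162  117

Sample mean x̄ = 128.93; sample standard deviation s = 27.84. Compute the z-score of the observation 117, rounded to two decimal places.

-0.43

z = (117 − 128.93) / 27.84 = -0.43.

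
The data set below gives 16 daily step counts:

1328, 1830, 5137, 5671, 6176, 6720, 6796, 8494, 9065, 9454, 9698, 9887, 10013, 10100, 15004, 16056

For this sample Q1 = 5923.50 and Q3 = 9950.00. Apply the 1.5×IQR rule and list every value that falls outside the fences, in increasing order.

16056

IQR = Q3 − Q1 = 9950.00 − 5923.50 = 4026.50.
Lower fence = Q1 − 1.5·IQR = 5923.50 − 6039.75 = -116.25.
Upper fence = Q3 + 1.5·IQR = 9950.00 + 6039.75 = 15989.75.
16056 > 15989.75 → outlier.
All remaining values lie within [-116.25, 15989.75].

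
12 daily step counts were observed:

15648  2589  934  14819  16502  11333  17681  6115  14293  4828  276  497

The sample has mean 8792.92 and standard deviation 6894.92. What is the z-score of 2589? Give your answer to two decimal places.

-0.90

z = (2589 − 8792.92) / 6894.92 = -0.90.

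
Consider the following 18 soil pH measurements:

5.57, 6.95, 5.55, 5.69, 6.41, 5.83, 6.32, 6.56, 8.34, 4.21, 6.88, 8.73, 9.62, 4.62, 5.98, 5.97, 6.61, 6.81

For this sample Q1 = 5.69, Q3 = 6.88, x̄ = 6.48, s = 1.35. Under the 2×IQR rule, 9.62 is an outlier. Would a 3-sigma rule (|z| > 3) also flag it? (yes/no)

no

z = (9.62 − 6.48) / 1.35 = 2.33.
|z| = 2.33 ≤ 3.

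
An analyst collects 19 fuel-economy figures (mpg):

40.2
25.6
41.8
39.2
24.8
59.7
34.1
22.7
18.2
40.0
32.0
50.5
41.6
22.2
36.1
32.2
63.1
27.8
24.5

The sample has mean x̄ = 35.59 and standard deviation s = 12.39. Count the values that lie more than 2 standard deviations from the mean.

1

Cutoffs: x̄ ± 2s = [10.81, 60.37].
Outside the cutoffs: 63.1.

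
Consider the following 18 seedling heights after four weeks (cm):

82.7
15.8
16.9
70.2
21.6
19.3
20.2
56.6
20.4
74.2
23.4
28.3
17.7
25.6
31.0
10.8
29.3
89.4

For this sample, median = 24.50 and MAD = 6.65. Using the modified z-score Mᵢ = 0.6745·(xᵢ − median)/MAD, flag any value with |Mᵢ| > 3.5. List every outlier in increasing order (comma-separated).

70.2, 74.2, 82.7, 89.4

|Mᵢ| > 3.5 ⇔ |xᵢ − 24.50| > 3.5·6.65/0.6745 = 34.51.
So outliers lie outside [-10.01, 59.01].
70.2: M = 4.64 → outlier.
74.2: M = 5.04 → outlier.
82.7: M = 5.90 → outlier.
89.4: M = 6.58 → outlier.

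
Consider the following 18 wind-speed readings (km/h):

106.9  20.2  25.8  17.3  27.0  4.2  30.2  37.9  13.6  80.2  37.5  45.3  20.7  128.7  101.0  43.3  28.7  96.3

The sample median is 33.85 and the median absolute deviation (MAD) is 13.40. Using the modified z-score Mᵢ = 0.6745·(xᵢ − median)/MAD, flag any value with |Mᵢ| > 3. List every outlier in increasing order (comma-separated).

96.3, 101.0, 106.9, 128.7

|Mᵢ| > 3 ⇔ |xᵢ − 33.85| > 3·13.40/0.6745 = 59.60.
So outliers lie outside [-25.75, 93.45].
96.3: M = 3.14 → outlier.
101.0: M = 3.38 → outlier.
106.9: M = 3.68 → outlier.
128.7: M = 4.77 → outlier.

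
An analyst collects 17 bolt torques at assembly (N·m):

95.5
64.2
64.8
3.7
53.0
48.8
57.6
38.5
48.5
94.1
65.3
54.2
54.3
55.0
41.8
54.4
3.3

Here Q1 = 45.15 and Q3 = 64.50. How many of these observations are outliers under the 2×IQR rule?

IQR = 19.35; fences at 45.15 − 38.70 = 6.45 and 64.50 + 38.70 = 103.20.
Outside the cutoffs: 3.3, 3.7.

2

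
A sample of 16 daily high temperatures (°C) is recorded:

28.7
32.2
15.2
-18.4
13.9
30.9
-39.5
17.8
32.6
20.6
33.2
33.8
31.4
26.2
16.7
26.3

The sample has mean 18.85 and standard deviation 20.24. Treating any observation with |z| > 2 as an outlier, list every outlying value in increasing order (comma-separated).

Cutoffs at x̄ ± 2s: 18.85 ± 2·20.24 = [-21.63, 59.33].
-39.5: z = -2.88, |z| > 2 → outlier.
Every other value lies within [-21.63, 59.33].

-39.5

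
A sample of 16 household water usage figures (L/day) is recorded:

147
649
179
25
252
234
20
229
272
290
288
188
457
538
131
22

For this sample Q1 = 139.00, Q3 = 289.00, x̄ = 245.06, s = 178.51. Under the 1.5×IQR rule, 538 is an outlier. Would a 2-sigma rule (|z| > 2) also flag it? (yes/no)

no

z = (538 − 245.06) / 178.51 = 1.64.
|z| = 1.64 ≤ 2.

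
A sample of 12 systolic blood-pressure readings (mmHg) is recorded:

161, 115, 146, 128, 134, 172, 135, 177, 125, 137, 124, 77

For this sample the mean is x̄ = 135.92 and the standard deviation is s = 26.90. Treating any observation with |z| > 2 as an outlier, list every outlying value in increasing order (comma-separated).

77

Cutoffs at x̄ ± 2s: 135.92 ± 2·26.90 = [82.12, 189.72].
77: z = -2.19, |z| > 2 → outlier.
Every other value lies within [82.12, 189.72].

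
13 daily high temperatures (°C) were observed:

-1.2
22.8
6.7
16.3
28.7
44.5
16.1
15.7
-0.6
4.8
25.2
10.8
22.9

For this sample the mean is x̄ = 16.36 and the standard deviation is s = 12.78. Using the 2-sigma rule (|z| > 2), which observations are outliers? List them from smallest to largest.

Cutoffs at x̄ ± 2s: 16.36 ± 2·12.78 = [-9.20, 41.92].
44.5: z = 2.20, |z| > 2 → outlier.
Every other value lies within [-9.20, 41.92].

44.5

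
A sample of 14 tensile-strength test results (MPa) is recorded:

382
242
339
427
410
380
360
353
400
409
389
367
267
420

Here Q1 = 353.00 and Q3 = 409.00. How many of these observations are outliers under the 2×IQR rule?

0

IQR = 56.00; fences at 353.00 − 112.00 = 241.00 and 409.00 + 112.00 = 521.00.
Every value lies within the cutoffs.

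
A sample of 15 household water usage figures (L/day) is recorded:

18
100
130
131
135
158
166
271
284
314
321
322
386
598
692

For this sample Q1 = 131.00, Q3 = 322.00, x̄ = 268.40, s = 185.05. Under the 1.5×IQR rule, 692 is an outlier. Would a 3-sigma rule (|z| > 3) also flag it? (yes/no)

z = (692 − 268.40) / 185.05 = 2.29.
|z| = 2.29 ≤ 3.

no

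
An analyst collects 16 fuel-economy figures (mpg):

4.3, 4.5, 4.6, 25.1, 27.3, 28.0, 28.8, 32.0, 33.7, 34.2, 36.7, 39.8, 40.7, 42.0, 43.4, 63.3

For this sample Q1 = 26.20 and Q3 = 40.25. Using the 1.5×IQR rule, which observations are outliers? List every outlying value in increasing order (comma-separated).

IQR = Q3 − Q1 = 40.25 − 26.20 = 14.05.
Lower fence = Q1 − 1.5·IQR = 26.20 − 21.075 = 5.125.
Upper fence = Q3 + 1.5·IQR = 40.25 + 21.075 = 61.325.
4.3 < 5.125 → outlier.
4.5 < 5.125 → outlier.
4.6 < 5.125 → outlier.
63.3 > 61.325 → outlier.
All remaining values lie within [5.125, 61.325].

4.3, 4.5, 4.6, 63.3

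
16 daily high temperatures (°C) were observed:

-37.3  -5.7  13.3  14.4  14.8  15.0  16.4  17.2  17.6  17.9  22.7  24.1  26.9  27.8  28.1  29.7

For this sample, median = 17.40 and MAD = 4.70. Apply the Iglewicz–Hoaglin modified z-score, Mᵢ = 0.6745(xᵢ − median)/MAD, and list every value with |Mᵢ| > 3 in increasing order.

-37.3, -5.7

|Mᵢ| > 3 ⇔ |xᵢ − 17.40| > 3·4.70/0.6745 = 20.90.
So outliers lie outside [-3.50, 38.30].
-37.3: M = -7.85 → outlier.
-5.7: M = -3.32 → outlier.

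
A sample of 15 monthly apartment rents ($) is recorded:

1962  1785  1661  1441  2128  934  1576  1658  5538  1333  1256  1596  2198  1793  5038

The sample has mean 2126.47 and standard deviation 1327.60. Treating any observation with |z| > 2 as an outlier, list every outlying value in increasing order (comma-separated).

Cutoffs at x̄ ± 2s: 2126.47 ± 2·1327.60 = [-528.73, 4781.67].
5038: z = 2.19, |z| > 2 → outlier.
5538: z = 2.57, |z| > 2 → outlier.
Every other value lies within [-528.73, 4781.67].

5038, 5538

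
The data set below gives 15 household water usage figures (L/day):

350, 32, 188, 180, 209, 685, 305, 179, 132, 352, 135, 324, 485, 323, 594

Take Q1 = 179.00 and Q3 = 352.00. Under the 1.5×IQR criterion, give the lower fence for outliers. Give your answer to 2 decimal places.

-80.50

IQR = Q3 − Q1 = 352.00 − 179.00 = 173.00.
Lower fence = Q1 − 1.5·IQR = 179.00 − 259.50 = -80.50.
Upper fence = Q3 + 1.5·IQR = 352.00 + 259.50 = 611.50.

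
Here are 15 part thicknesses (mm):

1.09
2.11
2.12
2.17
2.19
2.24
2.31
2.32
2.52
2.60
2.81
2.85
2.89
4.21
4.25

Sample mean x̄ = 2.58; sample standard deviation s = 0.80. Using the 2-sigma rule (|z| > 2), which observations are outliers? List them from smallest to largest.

Cutoffs at x̄ ± 2s: 2.58 ± 2·0.80 = [0.98, 4.18].
4.21: z = 2.04, |z| > 2 → outlier.
4.25: z = 2.09, |z| > 2 → outlier.
Every other value lies within [0.98, 4.18].

4.21, 4.25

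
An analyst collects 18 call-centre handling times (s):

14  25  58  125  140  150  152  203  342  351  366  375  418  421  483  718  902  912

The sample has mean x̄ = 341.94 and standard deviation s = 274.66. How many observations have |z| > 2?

Cutoffs: x̄ ± 2s = [-207.38, 891.26].
Outside the cutoffs: 902, 912.

2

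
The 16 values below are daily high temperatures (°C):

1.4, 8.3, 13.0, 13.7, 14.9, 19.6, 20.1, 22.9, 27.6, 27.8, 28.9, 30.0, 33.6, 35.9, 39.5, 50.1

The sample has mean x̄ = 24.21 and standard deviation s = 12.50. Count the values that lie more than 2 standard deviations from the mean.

1

Cutoffs: x̄ ± 2s = [-0.79, 49.21].
Outside the cutoffs: 50.1.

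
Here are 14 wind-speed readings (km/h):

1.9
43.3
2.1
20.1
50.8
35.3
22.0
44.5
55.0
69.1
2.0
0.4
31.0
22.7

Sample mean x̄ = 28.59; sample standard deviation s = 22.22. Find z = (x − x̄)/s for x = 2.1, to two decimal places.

-1.19

z = (2.1 − 28.59) / 22.22 = -1.19.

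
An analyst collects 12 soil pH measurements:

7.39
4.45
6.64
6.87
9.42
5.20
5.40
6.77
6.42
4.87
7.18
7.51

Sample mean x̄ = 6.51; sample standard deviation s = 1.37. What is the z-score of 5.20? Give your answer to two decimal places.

-0.96

z = (5.20 − 6.51) / 1.37 = -0.96.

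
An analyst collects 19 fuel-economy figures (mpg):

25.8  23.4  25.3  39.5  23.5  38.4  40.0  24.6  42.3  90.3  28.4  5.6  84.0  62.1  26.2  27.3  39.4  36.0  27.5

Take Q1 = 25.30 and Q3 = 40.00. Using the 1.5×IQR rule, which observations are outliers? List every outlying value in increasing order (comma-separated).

62.1, 84.0, 90.3

IQR = Q3 − Q1 = 40.00 − 25.30 = 14.70.
Lower fence = Q1 − 1.5·IQR = 25.30 − 22.05 = 3.25.
Upper fence = Q3 + 1.5·IQR = 40.00 + 22.05 = 62.05.
62.1 > 62.05 → outlier.
84.0 > 62.05 → outlier.
90.3 > 62.05 → outlier.
All remaining values lie within [3.25, 62.05].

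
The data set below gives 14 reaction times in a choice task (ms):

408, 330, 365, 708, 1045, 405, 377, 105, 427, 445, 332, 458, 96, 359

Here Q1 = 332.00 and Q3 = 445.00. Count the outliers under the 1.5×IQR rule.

IQR = 113.00; fences at 332.00 − 169.50 = 162.50 and 445.00 + 169.50 = 614.50.
Outside the cutoffs: 96, 105, 708, 1045.

4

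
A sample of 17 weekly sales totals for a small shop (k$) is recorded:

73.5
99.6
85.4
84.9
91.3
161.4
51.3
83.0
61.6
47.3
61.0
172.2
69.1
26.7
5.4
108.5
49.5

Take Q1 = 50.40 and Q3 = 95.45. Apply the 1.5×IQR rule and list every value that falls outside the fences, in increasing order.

IQR = Q3 − Q1 = 95.45 − 50.40 = 45.05.
Lower fence = Q1 − 1.5·IQR = 50.40 − 67.575 = -17.175.
Upper fence = Q3 + 1.5·IQR = 95.45 + 67.575 = 163.025.
172.2 > 163.025 → outlier.
All remaining values lie within [-17.175, 163.025].

172.2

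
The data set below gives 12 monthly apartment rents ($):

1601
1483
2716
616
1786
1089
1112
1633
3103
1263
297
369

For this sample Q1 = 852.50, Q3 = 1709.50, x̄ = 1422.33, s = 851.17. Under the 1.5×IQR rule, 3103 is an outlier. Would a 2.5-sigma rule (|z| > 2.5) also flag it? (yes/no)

z = (3103 − 1422.33) / 851.17 = 1.97.
|z| = 1.97 ≤ 2.5.

no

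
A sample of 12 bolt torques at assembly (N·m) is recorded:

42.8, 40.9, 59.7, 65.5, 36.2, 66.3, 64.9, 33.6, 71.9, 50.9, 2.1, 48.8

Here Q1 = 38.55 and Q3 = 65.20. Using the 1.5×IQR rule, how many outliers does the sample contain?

0

IQR = 26.65; fences at 38.55 − 39.975 = -1.425 and 65.20 + 39.975 = 105.175.
Every value lies within the cutoffs.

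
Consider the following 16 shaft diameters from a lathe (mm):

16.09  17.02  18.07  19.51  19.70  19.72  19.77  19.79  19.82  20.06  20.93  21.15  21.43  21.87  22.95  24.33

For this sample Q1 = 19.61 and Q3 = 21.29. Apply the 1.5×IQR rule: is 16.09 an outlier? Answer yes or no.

yes

IQR = Q3 − Q1 = 21.29 − 19.61 = 1.68.
Lower fence = Q1 − 1.5·IQR = 19.61 − 2.52 = 17.09.
Upper fence = Q3 + 1.5·IQR = 21.29 + 2.52 = 23.81.
16.09 lies below the lower fence.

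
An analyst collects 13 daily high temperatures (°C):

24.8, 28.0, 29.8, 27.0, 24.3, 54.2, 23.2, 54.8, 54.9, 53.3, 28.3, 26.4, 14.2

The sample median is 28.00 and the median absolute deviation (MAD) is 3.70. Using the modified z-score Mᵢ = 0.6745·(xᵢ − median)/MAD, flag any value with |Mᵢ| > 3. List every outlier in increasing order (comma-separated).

53.3, 54.2, 54.8, 54.9

|Mᵢ| > 3 ⇔ |xᵢ − 28.00| > 3·3.70/0.6745 = 16.46.
So outliers lie outside [11.54, 44.46].
53.3: M = 4.61 → outlier.
54.2: M = 4.78 → outlier.
54.8: M = 4.89 → outlier.
54.9: M = 4.90 → outlier.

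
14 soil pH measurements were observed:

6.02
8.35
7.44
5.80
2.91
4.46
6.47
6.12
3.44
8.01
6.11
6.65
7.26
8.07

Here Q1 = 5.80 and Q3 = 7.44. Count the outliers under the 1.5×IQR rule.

IQR = 1.64; fences at 5.80 − 2.46 = 3.34 and 7.44 + 2.46 = 9.90.
Outside the cutoffs: 2.91.

1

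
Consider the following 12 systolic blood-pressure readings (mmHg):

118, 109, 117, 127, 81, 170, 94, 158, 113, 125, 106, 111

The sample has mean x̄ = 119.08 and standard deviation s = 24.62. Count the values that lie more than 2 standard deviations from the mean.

1

Cutoffs: x̄ ± 2s = [69.84, 168.32].
Outside the cutoffs: 170.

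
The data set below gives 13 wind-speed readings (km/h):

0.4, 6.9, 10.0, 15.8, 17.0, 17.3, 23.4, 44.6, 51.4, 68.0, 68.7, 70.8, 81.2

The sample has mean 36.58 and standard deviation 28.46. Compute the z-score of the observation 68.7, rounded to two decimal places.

1.13

z = (68.7 − 36.58) / 28.46 = 1.13.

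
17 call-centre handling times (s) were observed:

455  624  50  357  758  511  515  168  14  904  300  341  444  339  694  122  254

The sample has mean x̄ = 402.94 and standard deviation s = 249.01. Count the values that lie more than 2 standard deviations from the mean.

1

Cutoffs: x̄ ± 2s = [-95.08, 900.96].
Outside the cutoffs: 904.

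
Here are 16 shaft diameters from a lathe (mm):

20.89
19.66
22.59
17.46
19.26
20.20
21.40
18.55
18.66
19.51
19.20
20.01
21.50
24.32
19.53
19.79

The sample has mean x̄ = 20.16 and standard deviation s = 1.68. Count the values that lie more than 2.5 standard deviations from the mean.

0

Cutoffs: x̄ ± 2.5s = [15.96, 24.36].
Every value lies within the cutoffs.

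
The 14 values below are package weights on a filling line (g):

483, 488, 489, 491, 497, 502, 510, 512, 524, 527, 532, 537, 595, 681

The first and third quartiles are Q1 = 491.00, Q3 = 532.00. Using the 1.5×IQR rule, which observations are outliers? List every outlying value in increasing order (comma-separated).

IQR = Q3 − Q1 = 532.00 − 491.00 = 41.00.
Lower fence = Q1 − 1.5·IQR = 491.00 − 61.50 = 429.50.
Upper fence = Q3 + 1.5·IQR = 532.00 + 61.50 = 593.50.
595 > 593.50 → outlier.
681 > 593.50 → outlier.
All remaining values lie within [429.50, 593.50].

595, 681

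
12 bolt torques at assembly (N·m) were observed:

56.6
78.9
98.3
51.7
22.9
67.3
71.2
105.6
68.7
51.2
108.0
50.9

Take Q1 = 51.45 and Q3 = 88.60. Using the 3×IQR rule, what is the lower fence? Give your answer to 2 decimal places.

-60.00

IQR = Q3 − Q1 = 88.60 − 51.45 = 37.15.
Lower fence = Q1 − 3·IQR = 51.45 − 111.45 = -60.00.
Upper fence = Q3 + 3·IQR = 88.60 + 111.45 = 200.05.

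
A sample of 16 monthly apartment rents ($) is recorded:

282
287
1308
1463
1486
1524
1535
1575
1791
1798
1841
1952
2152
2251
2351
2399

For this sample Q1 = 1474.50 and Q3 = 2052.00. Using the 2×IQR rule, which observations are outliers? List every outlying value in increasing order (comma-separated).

IQR = Q3 − Q1 = 2052.00 − 1474.50 = 577.50.
Lower fence = Q1 − 2·IQR = 1474.50 − 1155.00 = 319.50.
Upper fence = Q3 + 2·IQR = 2052.00 + 1155.00 = 3207.00.
282 < 319.50 → outlier.
287 < 319.50 → outlier.
All remaining values lie within [319.50, 3207.00].

282, 287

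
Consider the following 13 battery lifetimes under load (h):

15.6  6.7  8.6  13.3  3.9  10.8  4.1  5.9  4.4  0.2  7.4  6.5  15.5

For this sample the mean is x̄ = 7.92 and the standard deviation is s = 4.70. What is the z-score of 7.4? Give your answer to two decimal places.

z = (7.4 − 7.92) / 4.70 = -0.11.

-0.11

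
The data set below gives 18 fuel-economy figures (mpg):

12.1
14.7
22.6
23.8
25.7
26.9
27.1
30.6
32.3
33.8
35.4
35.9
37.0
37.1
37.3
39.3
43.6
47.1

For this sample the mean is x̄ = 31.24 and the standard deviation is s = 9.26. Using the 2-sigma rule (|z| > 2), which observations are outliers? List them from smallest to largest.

12.1

Cutoffs at x̄ ± 2s: 31.24 ± 2·9.26 = [12.72, 49.76].
12.1: z = -2.07, |z| > 2 → outlier.
Every other value lies within [12.72, 49.76].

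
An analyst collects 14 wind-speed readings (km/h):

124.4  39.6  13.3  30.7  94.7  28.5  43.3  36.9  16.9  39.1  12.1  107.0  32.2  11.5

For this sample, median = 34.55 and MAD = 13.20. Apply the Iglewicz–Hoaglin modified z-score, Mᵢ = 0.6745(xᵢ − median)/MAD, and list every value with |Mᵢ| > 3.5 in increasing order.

|Mᵢ| > 3.5 ⇔ |xᵢ − 34.55| > 3.5·13.20/0.6745 = 68.50.
So outliers lie outside [-33.95, 103.05].
107.0: M = 3.70 → outlier.
124.4: M = 4.59 → outlier.

107.0, 124.4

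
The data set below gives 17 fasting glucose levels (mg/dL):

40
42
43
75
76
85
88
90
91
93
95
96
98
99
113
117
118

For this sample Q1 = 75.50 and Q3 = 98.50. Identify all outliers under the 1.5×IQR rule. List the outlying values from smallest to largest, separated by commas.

40

IQR = Q3 − Q1 = 98.50 − 75.50 = 23.00.
Lower fence = Q1 − 1.5·IQR = 75.50 − 34.50 = 41.00.
Upper fence = Q3 + 1.5·IQR = 98.50 + 34.50 = 133.00.
40 < 41.00 → outlier.
All remaining values lie within [41.00, 133.00].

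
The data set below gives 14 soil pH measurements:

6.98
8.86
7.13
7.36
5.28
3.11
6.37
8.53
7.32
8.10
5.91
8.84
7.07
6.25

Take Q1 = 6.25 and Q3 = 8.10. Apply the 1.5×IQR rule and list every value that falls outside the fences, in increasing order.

3.11

IQR = Q3 − Q1 = 8.10 − 6.25 = 1.85.
Lower fence = Q1 − 1.5·IQR = 6.25 − 2.775 = 3.475.
Upper fence = Q3 + 1.5·IQR = 8.10 + 2.775 = 10.875.
3.11 < 3.475 → outlier.
All remaining values lie within [3.475, 10.875].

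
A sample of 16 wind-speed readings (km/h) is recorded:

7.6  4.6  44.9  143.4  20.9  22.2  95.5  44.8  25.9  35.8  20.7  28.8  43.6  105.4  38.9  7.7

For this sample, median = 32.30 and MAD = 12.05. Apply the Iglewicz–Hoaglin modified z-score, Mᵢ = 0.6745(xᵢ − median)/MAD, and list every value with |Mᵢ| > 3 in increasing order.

|Mᵢ| > 3 ⇔ |xᵢ − 32.30| > 3·12.05/0.6745 = 53.60.
So outliers lie outside [-21.30, 85.90].
95.5: M = 3.54 → outlier.
105.4: M = 4.09 → outlier.
143.4: M = 6.22 → outlier.

95.5, 105.4, 143.4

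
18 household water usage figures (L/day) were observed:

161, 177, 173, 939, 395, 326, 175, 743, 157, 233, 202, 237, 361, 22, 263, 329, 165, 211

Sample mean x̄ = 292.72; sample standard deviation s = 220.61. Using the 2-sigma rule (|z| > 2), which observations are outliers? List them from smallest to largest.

Cutoffs at x̄ ± 2s: 292.72 ± 2·220.61 = [-148.50, 733.94].
743: z = 2.04, |z| > 2 → outlier.
939: z = 2.93, |z| > 2 → outlier.
Every other value lies within [-148.50, 733.94].

743, 939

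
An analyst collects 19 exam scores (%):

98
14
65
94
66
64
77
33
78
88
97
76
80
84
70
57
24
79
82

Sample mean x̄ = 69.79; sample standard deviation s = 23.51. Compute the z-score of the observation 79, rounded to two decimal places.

0.39

z = (79 − 69.79) / 23.51 = 0.39.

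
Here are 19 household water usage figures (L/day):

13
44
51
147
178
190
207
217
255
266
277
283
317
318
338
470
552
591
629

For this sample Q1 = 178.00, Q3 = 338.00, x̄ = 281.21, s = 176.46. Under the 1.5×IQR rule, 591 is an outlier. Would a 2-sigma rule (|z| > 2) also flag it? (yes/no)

no

z = (591 − 281.21) / 176.46 = 1.76.
|z| = 1.76 ≤ 2.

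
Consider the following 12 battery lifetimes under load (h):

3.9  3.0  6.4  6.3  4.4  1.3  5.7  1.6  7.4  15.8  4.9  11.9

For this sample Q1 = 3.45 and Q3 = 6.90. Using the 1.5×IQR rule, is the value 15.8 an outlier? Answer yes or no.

IQR = Q3 − Q1 = 6.90 − 3.45 = 3.45.
Lower fence = Q1 − 1.5·IQR = 3.45 − 5.175 = -1.725.
Upper fence = Q3 + 1.5·IQR = 6.90 + 5.175 = 12.075.
15.8 lies above the upper fence.

yes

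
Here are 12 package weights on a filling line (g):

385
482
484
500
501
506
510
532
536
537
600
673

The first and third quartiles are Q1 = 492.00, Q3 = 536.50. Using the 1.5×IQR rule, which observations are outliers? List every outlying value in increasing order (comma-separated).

385, 673

IQR = Q3 − Q1 = 536.50 − 492.00 = 44.50.
Lower fence = Q1 − 1.5·IQR = 492.00 − 66.75 = 425.25.
Upper fence = Q3 + 1.5·IQR = 536.50 + 66.75 = 603.25.
385 < 425.25 → outlier.
673 > 603.25 → outlier.
All remaining values lie within [425.25, 603.25].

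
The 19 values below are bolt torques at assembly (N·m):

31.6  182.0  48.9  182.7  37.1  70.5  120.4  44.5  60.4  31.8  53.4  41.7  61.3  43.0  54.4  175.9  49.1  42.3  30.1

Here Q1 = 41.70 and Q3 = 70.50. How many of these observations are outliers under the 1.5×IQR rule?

IQR = 28.80; fences at 41.70 − 43.20 = -1.50 and 70.50 + 43.20 = 113.70.
Outside the cutoffs: 120.4, 175.9, 182.0, 182.7.

4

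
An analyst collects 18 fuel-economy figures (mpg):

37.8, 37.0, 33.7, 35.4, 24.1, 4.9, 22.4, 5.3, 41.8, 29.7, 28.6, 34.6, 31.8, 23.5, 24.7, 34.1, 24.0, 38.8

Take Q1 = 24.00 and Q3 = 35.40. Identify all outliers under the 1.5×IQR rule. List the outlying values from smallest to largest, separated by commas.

IQR = Q3 − Q1 = 35.40 − 24.00 = 11.40.
Lower fence = Q1 − 1.5·IQR = 24.00 − 17.10 = 6.90.
Upper fence = Q3 + 1.5·IQR = 35.40 + 17.10 = 52.50.
4.9 < 6.90 → outlier.
5.3 < 6.90 → outlier.
All remaining values lie within [6.90, 52.50].

4.9, 5.3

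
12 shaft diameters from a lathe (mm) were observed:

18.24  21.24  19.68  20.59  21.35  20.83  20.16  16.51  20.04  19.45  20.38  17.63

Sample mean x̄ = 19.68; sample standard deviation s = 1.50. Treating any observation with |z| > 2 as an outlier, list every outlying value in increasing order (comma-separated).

16.51

Cutoffs at x̄ ± 2s: 19.68 ± 2·1.50 = [16.68, 22.68].
16.51: z = -2.11, |z| > 2 → outlier.
Every other value lies within [16.68, 22.68].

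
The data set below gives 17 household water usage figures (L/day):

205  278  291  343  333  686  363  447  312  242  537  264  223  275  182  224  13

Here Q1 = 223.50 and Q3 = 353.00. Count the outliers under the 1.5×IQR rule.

2

IQR = 129.50; fences at 223.50 − 194.25 = 29.25 and 353.00 + 194.25 = 547.25.
Outside the cutoffs: 13, 686.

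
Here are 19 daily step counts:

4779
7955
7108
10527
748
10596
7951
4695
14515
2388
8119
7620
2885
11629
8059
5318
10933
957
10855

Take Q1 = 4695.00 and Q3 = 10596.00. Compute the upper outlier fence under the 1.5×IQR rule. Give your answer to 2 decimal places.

19447.50

IQR = Q3 − Q1 = 10596.00 − 4695.00 = 5901.00.
Lower fence = Q1 − 1.5·IQR = 4695.00 − 8851.50 = -4156.50.
Upper fence = Q3 + 1.5·IQR = 10596.00 + 8851.50 = 19447.50.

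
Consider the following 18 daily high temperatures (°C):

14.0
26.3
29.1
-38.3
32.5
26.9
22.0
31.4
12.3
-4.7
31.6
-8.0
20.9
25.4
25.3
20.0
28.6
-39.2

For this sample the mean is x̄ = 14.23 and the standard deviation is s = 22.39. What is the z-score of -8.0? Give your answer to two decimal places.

z = (-8.0 − 14.23) / 22.39 = -0.99.

-0.99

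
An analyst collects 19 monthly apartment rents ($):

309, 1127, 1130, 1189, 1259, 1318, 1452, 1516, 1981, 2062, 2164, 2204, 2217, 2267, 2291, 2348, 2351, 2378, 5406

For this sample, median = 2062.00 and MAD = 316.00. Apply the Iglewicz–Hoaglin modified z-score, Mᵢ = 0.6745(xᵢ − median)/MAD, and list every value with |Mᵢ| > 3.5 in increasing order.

309, 5406

|Mᵢ| > 3.5 ⇔ |xᵢ − 2062.00| > 3.5·316.00/0.6745 = 1639.73.
So outliers lie outside [422.27, 3701.73].
309: M = -3.74 → outlier.
5406: M = 7.14 → outlier.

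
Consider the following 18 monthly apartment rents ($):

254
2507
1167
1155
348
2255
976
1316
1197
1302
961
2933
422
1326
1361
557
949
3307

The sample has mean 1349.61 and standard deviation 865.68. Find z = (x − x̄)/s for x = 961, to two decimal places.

z = (961 − 1349.61) / 865.68 = -0.45.

-0.45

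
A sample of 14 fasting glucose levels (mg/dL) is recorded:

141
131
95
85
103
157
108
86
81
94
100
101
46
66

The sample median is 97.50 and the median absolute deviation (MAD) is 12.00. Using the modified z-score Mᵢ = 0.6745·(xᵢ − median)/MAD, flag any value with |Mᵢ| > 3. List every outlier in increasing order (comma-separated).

|Mᵢ| > 3 ⇔ |xᵢ − 97.50| > 3·12.00/0.6745 = 53.37.
So outliers lie outside [44.13, 150.87].
157: M = 3.34 → outlier.

157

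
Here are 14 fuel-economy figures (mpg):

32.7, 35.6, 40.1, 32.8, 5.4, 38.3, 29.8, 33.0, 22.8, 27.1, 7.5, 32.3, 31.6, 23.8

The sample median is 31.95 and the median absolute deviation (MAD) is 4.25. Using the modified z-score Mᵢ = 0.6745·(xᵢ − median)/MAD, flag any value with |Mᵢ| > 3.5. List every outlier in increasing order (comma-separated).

5.4, 7.5

|Mᵢ| > 3.5 ⇔ |xᵢ − 31.95| > 3.5·4.25/0.6745 = 22.05.
So outliers lie outside [9.90, 54.00].
5.4: M = -4.21 → outlier.
7.5: M = -3.88 → outlier.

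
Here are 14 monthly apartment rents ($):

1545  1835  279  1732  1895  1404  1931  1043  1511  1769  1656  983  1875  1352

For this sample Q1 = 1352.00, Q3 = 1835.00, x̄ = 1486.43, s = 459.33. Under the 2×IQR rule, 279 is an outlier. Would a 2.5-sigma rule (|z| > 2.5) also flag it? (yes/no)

yes

z = (279 − 1486.43) / 459.33 = -2.63.
|z| = 2.63 > 2.5.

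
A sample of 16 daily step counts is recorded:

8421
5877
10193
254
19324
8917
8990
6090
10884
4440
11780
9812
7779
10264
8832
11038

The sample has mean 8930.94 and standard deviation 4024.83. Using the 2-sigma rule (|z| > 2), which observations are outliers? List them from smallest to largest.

254, 19324

Cutoffs at x̄ ± 2s: 8930.94 ± 2·4024.83 = [881.28, 16980.60].
254: z = -2.16, |z| > 2 → outlier.
19324: z = 2.58, |z| > 2 → outlier.
Every other value lies within [881.28, 16980.60].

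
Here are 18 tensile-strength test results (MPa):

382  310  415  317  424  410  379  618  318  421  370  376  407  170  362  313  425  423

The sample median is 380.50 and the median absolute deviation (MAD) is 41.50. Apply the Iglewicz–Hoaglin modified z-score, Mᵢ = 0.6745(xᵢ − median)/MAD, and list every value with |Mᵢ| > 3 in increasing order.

170, 618

|Mᵢ| > 3 ⇔ |xᵢ − 380.50| > 3·41.50/0.6745 = 184.58.
So outliers lie outside [195.92, 565.08].
170: M = -3.42 → outlier.
618: M = 3.86 → outlier.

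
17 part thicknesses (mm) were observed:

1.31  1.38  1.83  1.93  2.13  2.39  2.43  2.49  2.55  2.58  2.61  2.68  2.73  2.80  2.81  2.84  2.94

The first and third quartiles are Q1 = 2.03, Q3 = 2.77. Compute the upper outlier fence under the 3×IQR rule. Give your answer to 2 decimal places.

4.99

IQR = Q3 − Q1 = 2.77 − 2.03 = 0.74.
Lower fence = Q1 − 3·IQR = 2.03 − 2.22 = -0.19.
Upper fence = Q3 + 3·IQR = 2.77 + 2.22 = 4.99.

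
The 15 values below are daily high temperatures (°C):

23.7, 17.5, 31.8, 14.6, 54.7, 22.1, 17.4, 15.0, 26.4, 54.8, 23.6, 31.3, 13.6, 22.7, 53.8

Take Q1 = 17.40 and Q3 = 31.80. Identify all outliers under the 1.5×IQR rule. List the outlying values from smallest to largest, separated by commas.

53.8, 54.7, 54.8

IQR = Q3 − Q1 = 31.80 − 17.40 = 14.40.
Lower fence = Q1 − 1.5·IQR = 17.40 − 21.60 = -4.20.
Upper fence = Q3 + 1.5·IQR = 31.80 + 21.60 = 53.40.
53.8 > 53.40 → outlier.
54.7 > 53.40 → outlier.
54.8 > 53.40 → outlier.
All remaining values lie within [-4.20, 53.40].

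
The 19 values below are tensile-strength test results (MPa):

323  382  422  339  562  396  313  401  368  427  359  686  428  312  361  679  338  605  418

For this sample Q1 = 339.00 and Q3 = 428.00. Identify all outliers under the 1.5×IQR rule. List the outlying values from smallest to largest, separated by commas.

562, 605, 679, 686

IQR = Q3 − Q1 = 428.00 − 339.00 = 89.00.
Lower fence = Q1 − 1.5·IQR = 339.00 − 133.50 = 205.50.
Upper fence = Q3 + 1.5·IQR = 428.00 + 133.50 = 561.50.
562 > 561.50 → outlier.
605 > 561.50 → outlier.
679 > 561.50 → outlier.
686 > 561.50 → outlier.
All remaining values lie within [205.50, 561.50].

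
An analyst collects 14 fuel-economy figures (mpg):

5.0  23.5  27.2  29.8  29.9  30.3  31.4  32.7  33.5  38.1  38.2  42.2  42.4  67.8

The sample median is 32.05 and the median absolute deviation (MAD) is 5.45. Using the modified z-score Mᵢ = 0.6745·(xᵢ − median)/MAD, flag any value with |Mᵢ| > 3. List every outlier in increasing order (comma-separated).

|Mᵢ| > 3 ⇔ |xᵢ − 32.05| > 3·5.45/0.6745 = 24.24.
So outliers lie outside [7.81, 56.29].
5.0: M = -3.35 → outlier.
67.8: M = 4.42 → outlier.

5.0, 67.8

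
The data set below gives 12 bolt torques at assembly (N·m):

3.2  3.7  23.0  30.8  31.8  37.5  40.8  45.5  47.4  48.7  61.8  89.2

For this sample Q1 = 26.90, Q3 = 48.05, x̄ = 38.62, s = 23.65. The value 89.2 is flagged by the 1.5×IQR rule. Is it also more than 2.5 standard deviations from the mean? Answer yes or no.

z = (89.2 − 38.62) / 23.65 = 2.14.
|z| = 2.14 ≤ 2.5.

no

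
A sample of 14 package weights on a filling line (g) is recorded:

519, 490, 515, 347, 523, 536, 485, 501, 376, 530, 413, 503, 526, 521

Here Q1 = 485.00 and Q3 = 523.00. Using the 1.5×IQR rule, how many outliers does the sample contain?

IQR = 38.00; fences at 485.00 − 57.00 = 428.00 and 523.00 + 57.00 = 580.00.
Outside the cutoffs: 347, 376, 413.

3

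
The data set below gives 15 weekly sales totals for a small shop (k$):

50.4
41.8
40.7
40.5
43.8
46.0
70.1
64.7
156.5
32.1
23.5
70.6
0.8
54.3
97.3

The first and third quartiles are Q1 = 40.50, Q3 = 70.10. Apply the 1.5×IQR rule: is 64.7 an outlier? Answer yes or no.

IQR = Q3 − Q1 = 70.10 − 40.50 = 29.60.
Lower fence = Q1 − 1.5·IQR = 40.50 − 44.40 = -3.90.
Upper fence = Q3 + 1.5·IQR = 70.10 + 44.40 = 114.50.
64.7 lies within [-3.90, 114.50].

no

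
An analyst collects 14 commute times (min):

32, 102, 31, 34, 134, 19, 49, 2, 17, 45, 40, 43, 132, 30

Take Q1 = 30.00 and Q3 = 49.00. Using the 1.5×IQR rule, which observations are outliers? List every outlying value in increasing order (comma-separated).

IQR = Q3 − Q1 = 49.00 − 30.00 = 19.00.
Lower fence = Q1 − 1.5·IQR = 30.00 − 28.50 = 1.50.
Upper fence = Q3 + 1.5·IQR = 49.00 + 28.50 = 77.50.
102 > 77.50 → outlier.
132 > 77.50 → outlier.
134 > 77.50 → outlier.
All remaining values lie within [1.50, 77.50].

102, 132, 134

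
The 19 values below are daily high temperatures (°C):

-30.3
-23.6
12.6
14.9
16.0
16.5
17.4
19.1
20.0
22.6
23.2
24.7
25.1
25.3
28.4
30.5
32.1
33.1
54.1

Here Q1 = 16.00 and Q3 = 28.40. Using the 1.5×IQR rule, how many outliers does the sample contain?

IQR = 12.40; fences at 16.00 − 18.60 = -2.60 and 28.40 + 18.60 = 47.00.
Outside the cutoffs: -30.3, -23.6, 54.1.

3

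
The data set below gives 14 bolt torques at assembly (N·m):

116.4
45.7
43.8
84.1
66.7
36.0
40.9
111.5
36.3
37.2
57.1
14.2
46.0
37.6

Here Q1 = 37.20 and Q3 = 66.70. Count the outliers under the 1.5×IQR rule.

IQR = 29.50; fences at 37.20 − 44.25 = -7.05 and 66.70 + 44.25 = 110.95.
Outside the cutoffs: 111.5, 116.4.

2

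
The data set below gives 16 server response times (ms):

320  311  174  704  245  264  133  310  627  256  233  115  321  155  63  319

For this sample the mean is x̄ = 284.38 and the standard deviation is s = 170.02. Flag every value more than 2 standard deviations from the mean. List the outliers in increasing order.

627, 704

Cutoffs at x̄ ± 2s: 284.38 ± 2·170.02 = [-55.66, 624.42].
627: z = 2.02, |z| > 2 → outlier.
704: z = 2.47, |z| > 2 → outlier.
Every other value lies within [-55.66, 624.42].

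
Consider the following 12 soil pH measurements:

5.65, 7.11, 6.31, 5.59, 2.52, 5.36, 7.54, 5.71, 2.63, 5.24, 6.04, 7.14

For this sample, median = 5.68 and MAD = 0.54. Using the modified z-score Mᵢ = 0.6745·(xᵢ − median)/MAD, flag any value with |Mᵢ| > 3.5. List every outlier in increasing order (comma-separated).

|Mᵢ| > 3.5 ⇔ |xᵢ − 5.68| > 3.5·0.54/0.6745 = 2.80.
So outliers lie outside [2.88, 8.48].
2.52: M = -3.95 → outlier.
2.63: M = -3.81 → outlier.

2.52, 2.63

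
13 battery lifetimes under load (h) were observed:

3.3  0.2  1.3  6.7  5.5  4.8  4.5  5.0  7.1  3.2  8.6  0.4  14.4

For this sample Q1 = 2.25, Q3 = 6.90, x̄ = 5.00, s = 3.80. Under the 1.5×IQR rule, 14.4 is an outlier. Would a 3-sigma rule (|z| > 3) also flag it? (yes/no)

no

z = (14.4 − 5.00) / 3.80 = 2.47.
|z| = 2.47 ≤ 3.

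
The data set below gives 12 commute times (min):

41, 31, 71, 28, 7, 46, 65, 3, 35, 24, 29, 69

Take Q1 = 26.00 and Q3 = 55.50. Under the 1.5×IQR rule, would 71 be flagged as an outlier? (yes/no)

no

IQR = Q3 − Q1 = 55.50 − 26.00 = 29.50.
Lower fence = Q1 − 1.5·IQR = 26.00 − 44.25 = -18.25.
Upper fence = Q3 + 1.5·IQR = 55.50 + 44.25 = 99.75.
71 lies within [-18.25, 99.75].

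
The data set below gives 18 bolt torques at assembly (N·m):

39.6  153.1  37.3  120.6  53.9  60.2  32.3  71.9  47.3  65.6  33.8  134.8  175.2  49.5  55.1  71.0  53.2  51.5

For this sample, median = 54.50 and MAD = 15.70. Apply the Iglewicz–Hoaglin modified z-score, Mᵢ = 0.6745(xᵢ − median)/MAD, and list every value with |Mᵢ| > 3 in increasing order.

|Mᵢ| > 3 ⇔ |xᵢ − 54.50| > 3·15.70/0.6745 = 69.83.
So outliers lie outside [-15.33, 124.33].
134.8: M = 3.45 → outlier.
153.1: M = 4.24 → outlier.
175.2: M = 5.19 → outlier.

134.8, 153.1, 175.2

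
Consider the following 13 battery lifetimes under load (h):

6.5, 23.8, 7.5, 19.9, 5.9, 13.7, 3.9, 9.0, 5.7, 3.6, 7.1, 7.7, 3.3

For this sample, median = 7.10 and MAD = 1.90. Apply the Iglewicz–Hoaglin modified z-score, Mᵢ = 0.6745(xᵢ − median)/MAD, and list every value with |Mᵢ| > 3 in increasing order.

|Mᵢ| > 3 ⇔ |xᵢ − 7.10| > 3·1.90/0.6745 = 8.45.
So outliers lie outside [-1.35, 15.55].
19.9: M = 4.54 → outlier.
23.8: M = 5.93 → outlier.

19.9, 23.8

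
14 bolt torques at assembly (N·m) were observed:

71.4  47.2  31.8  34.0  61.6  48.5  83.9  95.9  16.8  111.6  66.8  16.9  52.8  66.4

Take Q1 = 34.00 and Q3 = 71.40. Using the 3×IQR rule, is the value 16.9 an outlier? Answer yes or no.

no

IQR = Q3 − Q1 = 71.40 − 34.00 = 37.40.
Lower fence = Q1 − 3·IQR = 34.00 − 112.20 = -78.20.
Upper fence = Q3 + 3·IQR = 71.40 + 112.20 = 183.60.
16.9 lies within [-78.20, 183.60].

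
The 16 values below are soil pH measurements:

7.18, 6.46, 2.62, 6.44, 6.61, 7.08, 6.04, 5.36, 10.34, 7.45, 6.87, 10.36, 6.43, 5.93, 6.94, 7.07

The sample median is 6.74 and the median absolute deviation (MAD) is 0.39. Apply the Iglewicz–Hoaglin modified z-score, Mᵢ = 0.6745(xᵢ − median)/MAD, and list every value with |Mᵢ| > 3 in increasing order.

2.62, 10.34, 10.36

|Mᵢ| > 3 ⇔ |xᵢ − 6.74| > 3·0.39/0.6745 = 1.73.
So outliers lie outside [5.01, 8.47].
2.62: M = -7.13 → outlier.
10.34: M = 6.23 → outlier.
10.36: M = 6.26 → outlier.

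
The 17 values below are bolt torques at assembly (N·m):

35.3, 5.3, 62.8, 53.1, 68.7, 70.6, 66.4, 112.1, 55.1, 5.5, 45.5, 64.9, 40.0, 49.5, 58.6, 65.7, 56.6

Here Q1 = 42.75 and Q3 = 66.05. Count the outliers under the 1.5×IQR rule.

IQR = 23.30; fences at 42.75 − 34.95 = 7.80 and 66.05 + 34.95 = 101.00.
Outside the cutoffs: 5.3, 5.5, 112.1.

3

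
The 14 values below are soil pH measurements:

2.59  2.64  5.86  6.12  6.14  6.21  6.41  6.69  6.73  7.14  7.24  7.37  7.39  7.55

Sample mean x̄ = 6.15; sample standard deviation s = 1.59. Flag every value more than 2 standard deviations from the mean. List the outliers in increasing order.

Cutoffs at x̄ ± 2s: 6.15 ± 2·1.59 = [2.97, 9.33].
2.59: z = -2.24, |z| > 2 → outlier.
2.64: z = -2.21, |z| > 2 → outlier.
Every other value lies within [2.97, 9.33].

2.59, 2.64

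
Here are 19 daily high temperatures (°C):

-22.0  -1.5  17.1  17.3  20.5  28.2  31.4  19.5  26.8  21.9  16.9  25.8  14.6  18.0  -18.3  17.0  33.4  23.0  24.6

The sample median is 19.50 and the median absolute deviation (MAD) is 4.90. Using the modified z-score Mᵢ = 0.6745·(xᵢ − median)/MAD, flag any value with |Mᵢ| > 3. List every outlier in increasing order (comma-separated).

-22.0, -18.3

|Mᵢ| > 3 ⇔ |xᵢ − 19.50| > 3·4.90/0.6745 = 21.79.
So outliers lie outside [-2.29, 41.29].
-22.0: M = -5.71 → outlier.
-18.3: M = -5.20 → outlier.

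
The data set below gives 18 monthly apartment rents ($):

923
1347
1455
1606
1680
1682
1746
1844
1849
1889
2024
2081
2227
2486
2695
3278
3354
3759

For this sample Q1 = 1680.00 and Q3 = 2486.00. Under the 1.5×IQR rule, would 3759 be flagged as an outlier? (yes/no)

IQR = Q3 − Q1 = 2486.00 − 1680.00 = 806.00.
Lower fence = Q1 − 1.5·IQR = 1680.00 − 1209.00 = 471.00.
Upper fence = Q3 + 1.5·IQR = 2486.00 + 1209.00 = 3695.00.
3759 lies above the upper fence.

yes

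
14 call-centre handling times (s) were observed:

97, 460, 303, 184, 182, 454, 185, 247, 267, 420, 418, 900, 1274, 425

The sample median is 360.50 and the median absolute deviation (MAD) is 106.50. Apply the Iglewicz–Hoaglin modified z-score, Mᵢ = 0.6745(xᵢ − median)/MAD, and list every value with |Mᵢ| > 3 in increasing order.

|Mᵢ| > 3 ⇔ |xᵢ − 360.50| > 3·106.50/0.6745 = 473.68.
So outliers lie outside [-113.18, 834.18].
900: M = 3.42 → outlier.
1274: M = 5.79 → outlier.

900, 1274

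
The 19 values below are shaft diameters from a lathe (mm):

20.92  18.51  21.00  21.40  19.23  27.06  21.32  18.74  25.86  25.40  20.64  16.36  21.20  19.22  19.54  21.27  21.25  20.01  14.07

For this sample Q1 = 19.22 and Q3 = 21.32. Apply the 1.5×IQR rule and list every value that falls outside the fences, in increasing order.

IQR = Q3 − Q1 = 21.32 − 19.22 = 2.10.
Lower fence = Q1 − 1.5·IQR = 19.22 − 3.15 = 16.07.
Upper fence = Q3 + 1.5·IQR = 21.32 + 3.15 = 24.47.
14.07 < 16.07 → outlier.
25.40 > 24.47 → outlier.
25.86 > 24.47 → outlier.
27.06 > 24.47 → outlier.
All remaining values lie within [16.07, 24.47].

14.07, 25.40, 25.86, 27.06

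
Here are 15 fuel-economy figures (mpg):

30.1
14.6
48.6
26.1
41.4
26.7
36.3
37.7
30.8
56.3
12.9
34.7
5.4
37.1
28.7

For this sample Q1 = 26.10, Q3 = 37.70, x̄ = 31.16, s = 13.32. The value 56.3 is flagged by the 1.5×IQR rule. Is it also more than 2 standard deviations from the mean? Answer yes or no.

no

z = (56.3 − 31.16) / 13.32 = 1.89.
|z| = 1.89 ≤ 2.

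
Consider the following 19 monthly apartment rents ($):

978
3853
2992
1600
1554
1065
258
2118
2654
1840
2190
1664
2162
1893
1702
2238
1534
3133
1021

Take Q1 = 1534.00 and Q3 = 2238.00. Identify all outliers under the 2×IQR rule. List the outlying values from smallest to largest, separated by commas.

3853

IQR = Q3 − Q1 = 2238.00 − 1534.00 = 704.00.
Lower fence = Q1 − 2·IQR = 1534.00 − 1408.00 = 126.00.
Upper fence = Q3 + 2·IQR = 2238.00 + 1408.00 = 3646.00.
3853 > 3646.00 → outlier.
All remaining values lie within [126.00, 3646.00].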